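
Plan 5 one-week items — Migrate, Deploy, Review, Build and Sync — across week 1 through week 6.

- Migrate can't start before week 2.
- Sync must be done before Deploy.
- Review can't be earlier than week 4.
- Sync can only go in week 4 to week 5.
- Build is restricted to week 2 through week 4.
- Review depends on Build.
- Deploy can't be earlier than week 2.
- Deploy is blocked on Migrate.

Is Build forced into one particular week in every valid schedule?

Build can be week 2 (e.g. Deploy in week 5, Sync in week 4, Build in week 2, Review in week 4, Migrate in week 2) or week 3 (e.g. Deploy -> week 5; Migrate -> week 2; Sync -> week 4; Review -> week 4; Build -> week 3).

No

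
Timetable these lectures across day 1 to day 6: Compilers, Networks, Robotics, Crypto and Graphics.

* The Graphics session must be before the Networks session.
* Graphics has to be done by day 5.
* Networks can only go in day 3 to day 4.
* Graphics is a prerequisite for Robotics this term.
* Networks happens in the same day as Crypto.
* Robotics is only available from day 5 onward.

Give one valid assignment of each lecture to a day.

Compilers in day 1, Robotics in day 5, Networks in day 3, Crypto in day 3, Graphics in day 1

Checking: Graphics(day 1) before Robotics(day 5); Graphics(day 1) before Networks(day 3); Networks = Crypto = day 3; Graphics=day 1 in [day 1,day 5]; Networks=day 3 in [day 3,day 4]; Robotics=day 5 in [day 5,day 6].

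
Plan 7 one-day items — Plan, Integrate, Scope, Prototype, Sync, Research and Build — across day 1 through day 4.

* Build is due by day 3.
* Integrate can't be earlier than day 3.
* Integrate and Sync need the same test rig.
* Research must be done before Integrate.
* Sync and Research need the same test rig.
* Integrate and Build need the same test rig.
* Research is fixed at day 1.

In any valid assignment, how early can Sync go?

day 2

Sync at day 2 is achievable: Research in day 1; Prototype in day 1; Plan in day 1; Scope in day 1; Integrate in day 3; Sync in day 2; Build in day 1.
Nothing earlier works — the conflict constraints rule out every day before day 2.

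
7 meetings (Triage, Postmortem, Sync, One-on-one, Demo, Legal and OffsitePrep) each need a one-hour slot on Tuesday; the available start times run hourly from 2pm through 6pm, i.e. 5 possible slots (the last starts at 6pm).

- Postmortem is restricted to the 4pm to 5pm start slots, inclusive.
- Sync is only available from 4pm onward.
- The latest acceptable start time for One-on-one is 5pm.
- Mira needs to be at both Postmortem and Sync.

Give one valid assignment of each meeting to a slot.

Legal in 2pm; OffsitePrep in 2pm; Triage in 2pm; One-on-one in 2pm; Demo in 2pm; Sync in 5pm; Postmortem in 4pm

Checking: Postmortem(4pm) != Sync(5pm); Postmortem=4pm in [4pm,5pm]; Sync=5pm in [4pm,6pm]; One-on-one=2pm in [2pm,5pm].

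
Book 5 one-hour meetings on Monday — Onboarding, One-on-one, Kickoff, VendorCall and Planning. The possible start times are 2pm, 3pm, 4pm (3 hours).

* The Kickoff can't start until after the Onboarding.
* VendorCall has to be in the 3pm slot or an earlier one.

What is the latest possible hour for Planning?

4pm

Planning at 4pm is achievable: Kickoff in 3pm, VendorCall in 2pm, Planning in 4pm, One-on-one in 2pm, Onboarding in 2pm.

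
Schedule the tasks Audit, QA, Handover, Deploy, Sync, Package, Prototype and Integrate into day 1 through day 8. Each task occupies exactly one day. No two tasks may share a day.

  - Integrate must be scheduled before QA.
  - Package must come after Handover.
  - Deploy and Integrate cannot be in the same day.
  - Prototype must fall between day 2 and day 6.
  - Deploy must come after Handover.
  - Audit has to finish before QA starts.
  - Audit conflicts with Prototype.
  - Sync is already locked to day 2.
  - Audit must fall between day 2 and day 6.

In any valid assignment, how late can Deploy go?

Precedence pushes Deploy to at least day 2.
Deploy at day 8 is achievable: QA -> day 5, Package -> day 7, Prototype -> day 4, Handover -> day 6, Sync -> day 2, Integrate -> day 1, Deploy -> day 8, Audit -> day 3.

day 8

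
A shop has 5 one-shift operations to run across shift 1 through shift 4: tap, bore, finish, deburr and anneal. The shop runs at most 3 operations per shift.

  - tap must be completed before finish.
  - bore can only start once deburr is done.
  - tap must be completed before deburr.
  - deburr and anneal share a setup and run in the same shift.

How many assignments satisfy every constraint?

11

Splitting on tap: it can be shift 1 (9), shift 2 (2). Listing each branch's schedules as (bore, finish, deburr, anneal) by shift number:
tap=shift 1: (3,2,2,2) (3,3,2,2) (3,4,2,2) (4,2,2,2) (4,2,3,3) (4,3,2,2) (4,3,3,3) (4,4,2,2) (4,4,3,3) — 9.
tap=shift 2: (4,3,3,3) (4,4,3,3) — 2.
Summing: 9 + 2 = 11.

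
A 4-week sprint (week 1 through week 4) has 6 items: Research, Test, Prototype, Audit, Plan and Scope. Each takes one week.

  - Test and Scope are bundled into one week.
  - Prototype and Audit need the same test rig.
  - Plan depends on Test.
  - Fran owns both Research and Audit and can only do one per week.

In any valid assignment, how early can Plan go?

Precedence pushes Plan to at least week 2.
Plan at week 2 is achievable: Prototype -> week 1, Audit -> week 2, Research -> week 1, Test -> week 1, Plan -> week 2, Scope -> week 1.

week 2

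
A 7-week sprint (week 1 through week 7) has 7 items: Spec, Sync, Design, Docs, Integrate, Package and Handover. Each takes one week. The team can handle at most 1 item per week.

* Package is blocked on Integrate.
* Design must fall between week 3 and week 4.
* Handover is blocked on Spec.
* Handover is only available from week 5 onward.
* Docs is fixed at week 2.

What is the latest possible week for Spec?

Downstream work caps Spec at week 6.
Spec at week 6 is achievable: Design=week 3, Spec=week 6, Sync=week 5, Docs=week 2, Package=week 4, Handover=week 7, Integrate=week 1.

week 6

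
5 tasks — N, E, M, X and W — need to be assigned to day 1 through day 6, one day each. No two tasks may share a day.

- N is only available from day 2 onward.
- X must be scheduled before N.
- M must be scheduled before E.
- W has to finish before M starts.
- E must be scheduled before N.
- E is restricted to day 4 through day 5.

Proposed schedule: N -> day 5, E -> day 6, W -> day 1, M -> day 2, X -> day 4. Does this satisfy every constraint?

No — it violates: E must be scheduled before N

N is only available from day 2 onward — holds.
M must be scheduled before E — holds.
E is restricted to day 4 through day 5 — violated.
X must be scheduled before N — holds.
No two tasks may share a day — holds.
W has to finish before M starts — holds.
E must be scheduled before N — violated.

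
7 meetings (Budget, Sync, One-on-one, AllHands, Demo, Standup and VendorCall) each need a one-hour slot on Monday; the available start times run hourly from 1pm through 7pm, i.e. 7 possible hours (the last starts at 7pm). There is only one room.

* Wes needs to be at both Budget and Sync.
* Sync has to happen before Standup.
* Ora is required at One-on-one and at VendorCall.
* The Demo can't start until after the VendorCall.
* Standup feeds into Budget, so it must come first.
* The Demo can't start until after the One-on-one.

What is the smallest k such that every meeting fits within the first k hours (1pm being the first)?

7

The precedence chain requires at least 3 distinct hours.
With at most 1 per hour and 7 meetings, at least 7 hours are needed.
7 works (last occupied hour: 7pm): for example Sync=4pm, AllHands=7pm, VendorCall=2pm, Standup=5pm, One-on-one=1pm, Demo=3pm, Budget=6pm.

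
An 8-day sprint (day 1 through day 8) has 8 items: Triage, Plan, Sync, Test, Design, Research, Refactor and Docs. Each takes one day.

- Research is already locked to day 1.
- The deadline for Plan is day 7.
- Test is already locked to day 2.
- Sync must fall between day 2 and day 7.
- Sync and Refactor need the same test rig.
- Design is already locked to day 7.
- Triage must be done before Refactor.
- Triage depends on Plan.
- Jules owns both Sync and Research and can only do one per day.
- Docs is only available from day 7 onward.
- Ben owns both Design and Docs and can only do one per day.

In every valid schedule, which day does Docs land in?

Docs's window is day 7–day 8.
Design is fixed at day 7, and Docs can't share a day with Design.
So Docs must be day 8.

day 8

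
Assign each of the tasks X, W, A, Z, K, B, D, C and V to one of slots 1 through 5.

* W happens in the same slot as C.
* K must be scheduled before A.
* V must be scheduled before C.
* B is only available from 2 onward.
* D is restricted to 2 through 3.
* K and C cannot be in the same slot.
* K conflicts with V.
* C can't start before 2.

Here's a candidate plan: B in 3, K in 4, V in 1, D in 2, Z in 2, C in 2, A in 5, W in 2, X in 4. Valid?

Valid

K and C cannot be in the same slot — holds.
D is restricted to 2 through 3 — holds.
V must be scheduled before C — holds.
K must be scheduled before A — holds.
B is only available from 2 onward — holds.
K conflicts with V — holds.
W happens in the same slot as C — holds.
C can't start before 2 — holds.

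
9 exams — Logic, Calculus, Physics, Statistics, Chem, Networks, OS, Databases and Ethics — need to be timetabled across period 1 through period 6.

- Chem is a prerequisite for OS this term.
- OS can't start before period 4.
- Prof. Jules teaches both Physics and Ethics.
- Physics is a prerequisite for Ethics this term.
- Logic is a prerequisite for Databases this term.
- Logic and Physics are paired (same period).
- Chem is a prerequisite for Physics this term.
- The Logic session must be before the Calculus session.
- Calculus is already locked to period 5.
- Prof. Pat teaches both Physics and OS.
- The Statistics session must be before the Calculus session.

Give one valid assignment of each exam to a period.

Physics=period 2, Databases=period 3, Logic=period 2, Chem=period 1, OS=period 4, Calculus=period 5, Statistics=period 1, Networks=period 1, Ethics=period 3

Checking: Chem(period 1) before Physics(period 2); Logic(period 2) before Databases(period 3); Statistics(period 1) before Calculus(period 5); Logic(period 2) before Calculus(period 5); Chem(period 1) before OS(period 4); Physics(period 2) before Ethics(period 3); Physics(period 2) != OS(period 4); Physics(period 2) != Ethics(period 3); Logic = Physics = period 2; OS=period 4 in [period 4,period 6]; Calculus=period 5 in [period 5,period 5].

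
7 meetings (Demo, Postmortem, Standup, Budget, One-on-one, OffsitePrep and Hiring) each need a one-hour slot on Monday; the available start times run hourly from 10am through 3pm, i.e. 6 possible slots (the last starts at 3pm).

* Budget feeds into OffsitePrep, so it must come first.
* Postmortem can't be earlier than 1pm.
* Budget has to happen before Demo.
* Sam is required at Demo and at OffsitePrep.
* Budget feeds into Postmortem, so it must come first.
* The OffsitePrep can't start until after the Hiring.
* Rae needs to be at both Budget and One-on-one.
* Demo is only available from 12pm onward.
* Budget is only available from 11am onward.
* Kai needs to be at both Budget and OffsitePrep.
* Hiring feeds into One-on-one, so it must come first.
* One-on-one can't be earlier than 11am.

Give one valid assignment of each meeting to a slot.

Budget -> 11am; Postmortem -> 1pm; Standup -> 10am; Hiring -> 10am; One-on-one -> 12pm; Demo -> 12pm; OffsitePrep -> 1pm

Checking: Budget(11am) before Demo(12pm); Budget(11am) before Postmortem(1pm); Hiring(10am) before OffsitePrep(1pm); Budget(11am) before OffsitePrep(1pm); Hiring(10am) before One-on-one(12pm); Budget(11am) != OffsitePrep(1pm); Budget(11am) != One-on-one(12pm); Demo(12pm) != OffsitePrep(1pm); One-on-one=12pm in [11am,3pm]; Postmortem=1pm in [1pm,3pm]; Demo=12pm in [12pm,3pm]; Budget=11am in [11am,3pm].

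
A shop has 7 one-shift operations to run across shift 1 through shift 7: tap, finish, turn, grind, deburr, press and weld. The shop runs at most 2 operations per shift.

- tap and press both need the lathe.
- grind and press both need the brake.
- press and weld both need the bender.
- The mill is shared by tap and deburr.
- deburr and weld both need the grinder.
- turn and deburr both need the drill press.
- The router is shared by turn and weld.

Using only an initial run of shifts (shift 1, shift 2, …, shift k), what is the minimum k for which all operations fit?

With at most 2 per shift and 7 operations, at least 4 shifts are needed.
4 works (last occupied shift: shift 4): for example press in shift 3, deburr in shift 3, tap in shift 1, grind in shift 2, finish in shift 1, weld in shift 4, turn in shift 2.

4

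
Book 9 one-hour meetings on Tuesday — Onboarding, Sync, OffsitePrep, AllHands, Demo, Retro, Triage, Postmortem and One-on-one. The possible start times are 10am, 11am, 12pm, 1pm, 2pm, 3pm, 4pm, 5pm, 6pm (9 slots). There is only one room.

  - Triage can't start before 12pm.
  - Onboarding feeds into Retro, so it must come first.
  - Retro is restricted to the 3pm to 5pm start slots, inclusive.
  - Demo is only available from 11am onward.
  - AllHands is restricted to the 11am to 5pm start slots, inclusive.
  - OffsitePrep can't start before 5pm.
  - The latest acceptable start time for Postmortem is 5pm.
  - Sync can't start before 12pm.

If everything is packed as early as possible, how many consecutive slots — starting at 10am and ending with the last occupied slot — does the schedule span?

The precedence chain requires at least 2 distinct slots.
With at most 1 per slot and 9 meetings, at least 9 slots are needed.
OffsitePrep can't be placed before 5pm — that is slot 8 counting from 10am — so the schedule must run through at least 8 slots.
9 works (last occupied slot: 6pm): for example Sync=12pm, Postmortem=4pm, One-on-one=6pm, OffsitePrep=5pm, Retro=3pm, Triage=1pm, AllHands=11am, Demo=2pm, Onboarding=10am.

9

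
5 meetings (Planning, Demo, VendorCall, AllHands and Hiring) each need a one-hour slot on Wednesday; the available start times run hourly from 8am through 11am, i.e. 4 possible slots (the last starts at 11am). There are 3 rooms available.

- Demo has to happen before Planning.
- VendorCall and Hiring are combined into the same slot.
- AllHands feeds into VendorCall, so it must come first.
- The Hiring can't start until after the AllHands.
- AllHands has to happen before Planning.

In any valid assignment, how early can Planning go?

9am

Precedence pushes Planning to at least 9am.
Planning at 9am is achievable: AllHands -> 8am, VendorCall -> 9am, Planning -> 9am, Hiring -> 9am, Demo -> 8am.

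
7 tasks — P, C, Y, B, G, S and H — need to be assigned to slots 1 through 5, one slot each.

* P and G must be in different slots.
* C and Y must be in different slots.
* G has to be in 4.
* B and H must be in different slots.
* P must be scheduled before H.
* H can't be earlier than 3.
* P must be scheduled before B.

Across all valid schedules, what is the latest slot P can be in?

Downstream work caps P at 4.
P at 3 is achievable: C -> 1, Y -> 2, H -> 4, S -> 1, P -> 3, B -> 5, G -> 4.
Nothing later works — the conflict constraints rule out every slot after 3.

3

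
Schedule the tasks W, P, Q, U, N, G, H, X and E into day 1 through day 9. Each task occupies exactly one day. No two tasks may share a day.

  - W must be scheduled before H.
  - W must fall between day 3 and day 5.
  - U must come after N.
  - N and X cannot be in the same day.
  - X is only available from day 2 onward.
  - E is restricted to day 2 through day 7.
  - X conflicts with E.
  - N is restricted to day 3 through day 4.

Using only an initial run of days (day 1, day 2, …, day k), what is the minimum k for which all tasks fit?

9

The precedence chain requires at least 2 distinct days.
With at most 1 per day and 9 tasks, at least 9 days are needed.
Propagating the time windows through the other constraints, U can't land before day 4, so the schedule must run through at least day 4.
9 works (last occupied day: day 9): for example E=day 2; N=day 3; U=day 6; P=day 1; G=day 9; H=day 7; W=day 4; X=day 5; Q=day 8.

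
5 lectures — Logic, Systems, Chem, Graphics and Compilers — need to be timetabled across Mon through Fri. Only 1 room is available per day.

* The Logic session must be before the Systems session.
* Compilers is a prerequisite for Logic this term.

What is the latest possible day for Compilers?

Wed

Downstream work caps Compilers at Wed.
Compilers at Wed is achievable: Logic in Thu, Systems in Fri, Chem in Mon, Compilers in Wed, Graphics in Tue.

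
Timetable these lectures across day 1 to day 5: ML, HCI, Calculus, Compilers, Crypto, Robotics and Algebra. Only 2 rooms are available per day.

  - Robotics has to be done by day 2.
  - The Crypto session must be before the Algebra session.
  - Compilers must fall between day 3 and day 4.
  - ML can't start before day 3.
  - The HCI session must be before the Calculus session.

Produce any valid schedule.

Crypto in day 2, ML in day 3, Calculus in day 2, Algebra in day 4, HCI in day 1, Robotics in day 1, Compilers in day 3

Checking: Crypto(day 2) before Algebra(day 4); HCI(day 1) before Calculus(day 2); ML=day 3 in [day 3,day 5]; Compilers=day 3 in [day 3,day 4]; Robotics=day 1 in [day 1,day 2]; max 2 per day (cap 2).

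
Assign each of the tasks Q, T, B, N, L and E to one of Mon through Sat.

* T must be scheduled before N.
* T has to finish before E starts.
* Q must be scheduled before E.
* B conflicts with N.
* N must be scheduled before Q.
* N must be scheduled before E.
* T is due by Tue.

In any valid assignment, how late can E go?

Sat

Precedence pushes E to at least Thu.
E at Sat is achievable: E=Sat; L=Mon; N=Tue; B=Mon; Q=Wed; T=Mon.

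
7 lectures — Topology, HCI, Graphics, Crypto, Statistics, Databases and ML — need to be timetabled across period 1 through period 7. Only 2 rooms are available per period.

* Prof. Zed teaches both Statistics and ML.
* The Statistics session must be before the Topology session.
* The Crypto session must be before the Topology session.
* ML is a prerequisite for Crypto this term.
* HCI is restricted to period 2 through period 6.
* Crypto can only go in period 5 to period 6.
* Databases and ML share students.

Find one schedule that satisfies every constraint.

Topology -> period 6, ML -> period 2, Crypto -> period 5, Statistics -> period 1, Databases -> period 3, Graphics -> period 1, HCI -> period 2

Checking: ML(period 2) before Crypto(period 5); Statistics(period 1) before Topology(period 6); Crypto(period 5) before Topology(period 6); Databases(period 3) != ML(period 2); Statistics(period 1) != ML(period 2); Crypto=period 5 in [period 5,period 6]; HCI=period 2 in [period 2,period 6]; max 2 per period (cap 2).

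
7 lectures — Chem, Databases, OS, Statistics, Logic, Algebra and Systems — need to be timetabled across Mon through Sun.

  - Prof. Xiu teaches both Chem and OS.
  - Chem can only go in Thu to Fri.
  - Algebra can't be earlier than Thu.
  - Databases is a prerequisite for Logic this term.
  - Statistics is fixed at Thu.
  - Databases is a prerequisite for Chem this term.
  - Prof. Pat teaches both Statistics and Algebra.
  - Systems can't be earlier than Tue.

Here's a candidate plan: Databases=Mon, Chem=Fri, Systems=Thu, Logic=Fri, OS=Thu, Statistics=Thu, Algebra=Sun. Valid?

Yes

Algebra can't be earlier than Thu — holds.
Prof. Xiu teaches both Chem and OS — holds.
Statistics is fixed at Thu — holds.
Databases is a prerequisite for Chem this term — holds.
Databases is a prerequisite for Logic this term — holds.
Systems can't be earlier than Tue — holds.
Chem can only go in Thu to Fri — holds.
Prof. Pat teaches both Statistics and Algebra — holds.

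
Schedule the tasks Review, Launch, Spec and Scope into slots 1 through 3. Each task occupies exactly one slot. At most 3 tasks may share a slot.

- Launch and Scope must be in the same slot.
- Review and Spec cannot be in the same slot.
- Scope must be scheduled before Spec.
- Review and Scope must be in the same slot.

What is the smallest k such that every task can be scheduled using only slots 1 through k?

The precedence chain requires at least 2 distinct slots.
With at most 3 per slot and 4 tasks, at least 2 slots are needed.
2 works (last occupied slot: 2): for example Scope in 1; Review in 1; Spec in 2; Launch in 1.

2 slots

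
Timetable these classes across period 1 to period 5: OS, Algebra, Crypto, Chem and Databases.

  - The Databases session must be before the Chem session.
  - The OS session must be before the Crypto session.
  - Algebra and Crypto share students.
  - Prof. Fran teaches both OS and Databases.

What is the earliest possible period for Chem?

Precedence pushes Chem to at least period 2.
Chem at period 2 is achievable: OS=period 2, Algebra=period 1, Chem=period 2, Databases=period 1, Crypto=period 3.

period 2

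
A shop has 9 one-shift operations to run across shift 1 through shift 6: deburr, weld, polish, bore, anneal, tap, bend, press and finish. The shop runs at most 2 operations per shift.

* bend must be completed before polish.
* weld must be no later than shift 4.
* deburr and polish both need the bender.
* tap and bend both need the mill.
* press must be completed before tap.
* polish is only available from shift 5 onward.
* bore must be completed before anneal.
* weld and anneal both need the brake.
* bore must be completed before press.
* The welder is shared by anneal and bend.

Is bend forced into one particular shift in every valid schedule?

bend can be shift 1 (e.g. press -> shift 3, bore -> shift 2, finish -> shift 4, bend -> shift 1, anneal -> shift 3, deburr -> shift 2, tap -> shift 4, weld -> shift 1, polish -> shift 5) or shift 2 (e.g. finish=shift 4; weld=shift 1; tap=shift 3; press=shift 2; polish=shift 5; bend=shift 2; bore=shift 1; anneal=shift 3; deburr=shift 4).

No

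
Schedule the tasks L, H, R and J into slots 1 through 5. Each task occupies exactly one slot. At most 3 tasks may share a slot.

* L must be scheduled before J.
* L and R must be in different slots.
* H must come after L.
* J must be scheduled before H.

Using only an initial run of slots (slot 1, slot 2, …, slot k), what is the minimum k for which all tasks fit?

The precedence chain requires at least 3 distinct slots.
With at most 3 per slot and 4 tasks, at least 2 slots are needed.
3 works (last occupied slot: 3): for example J=2, L=1, R=2, H=3.

3 slots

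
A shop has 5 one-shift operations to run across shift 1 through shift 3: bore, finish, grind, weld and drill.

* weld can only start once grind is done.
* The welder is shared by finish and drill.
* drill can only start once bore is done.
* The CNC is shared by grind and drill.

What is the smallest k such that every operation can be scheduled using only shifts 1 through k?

The precedence chain requires at least 2 distinct shifts.
2 works (last occupied shift: shift 2): for example finish in shift 1; weld in shift 2; drill in shift 2; grind in shift 1; bore in shift 1.

2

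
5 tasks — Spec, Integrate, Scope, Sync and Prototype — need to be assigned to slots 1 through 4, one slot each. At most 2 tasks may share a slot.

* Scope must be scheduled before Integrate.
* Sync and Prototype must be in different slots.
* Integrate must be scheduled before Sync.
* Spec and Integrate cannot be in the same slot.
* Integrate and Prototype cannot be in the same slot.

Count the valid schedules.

Splitting on Spec: it can be 1 (5), 2 (3), 3 (4), 4 (8). Listing each branch's schedules as (Integrate, Scope, Sync, Prototype):
Spec=1: (2,1,3,4) (2,1,4,3) (3,1,4,2) (3,2,4,1) (3,2,4,2) — 5.
Spec=2: (3,1,4,1) (3,1,4,2) (3,2,4,1) — 3.
Spec=3: (2,1,3,1) (2,1,3,4) (2,1,4,1) (2,1,4,3) — 4.
Spec=4: (2,1,3,1) (2,1,3,4) (2,1,4,1) (2,1,4,3) (3,1,4,1) (3,1,4,2) (3,2,4,1) (3,2,4,2) — 8.
Summing: 5 + 3 + 4 + 8 = 20.

20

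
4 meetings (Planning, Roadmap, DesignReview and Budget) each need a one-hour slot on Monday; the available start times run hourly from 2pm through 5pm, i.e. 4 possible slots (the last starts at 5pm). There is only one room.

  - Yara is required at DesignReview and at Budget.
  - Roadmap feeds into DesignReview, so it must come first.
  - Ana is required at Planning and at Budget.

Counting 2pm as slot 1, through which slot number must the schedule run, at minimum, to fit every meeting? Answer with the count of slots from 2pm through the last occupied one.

The precedence chain requires at least 2 distinct slots.
With at most 1 per slot and 4 meetings, at least 4 slots are needed.
4 works (last occupied slot: 5pm): for example Budget in 5pm, DesignReview in 3pm, Planning in 4pm, Roadmap in 2pm.

4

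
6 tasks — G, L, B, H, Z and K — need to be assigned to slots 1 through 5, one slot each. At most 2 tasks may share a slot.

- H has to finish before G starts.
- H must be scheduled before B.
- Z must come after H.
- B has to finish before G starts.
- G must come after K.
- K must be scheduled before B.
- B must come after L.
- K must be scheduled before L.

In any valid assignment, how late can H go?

3

Downstream work caps H at 3.
H at 3 is achievable: G -> 5, L -> 2, Z -> 4, K -> 1, H -> 3, B -> 4.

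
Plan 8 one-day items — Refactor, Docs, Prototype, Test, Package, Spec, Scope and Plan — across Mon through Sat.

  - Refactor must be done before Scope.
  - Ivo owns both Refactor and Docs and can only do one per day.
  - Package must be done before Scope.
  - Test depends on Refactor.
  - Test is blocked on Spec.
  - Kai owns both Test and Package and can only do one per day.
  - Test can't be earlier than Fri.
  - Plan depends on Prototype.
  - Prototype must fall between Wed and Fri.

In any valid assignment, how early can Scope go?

Tue

Precedence pushes Scope to at least Tue.
Scope at Tue is achievable: Test in Fri; Package in Mon; Plan in Thu; Prototype in Wed; Spec in Mon; Refactor in Mon; Scope in Tue; Docs in Tue.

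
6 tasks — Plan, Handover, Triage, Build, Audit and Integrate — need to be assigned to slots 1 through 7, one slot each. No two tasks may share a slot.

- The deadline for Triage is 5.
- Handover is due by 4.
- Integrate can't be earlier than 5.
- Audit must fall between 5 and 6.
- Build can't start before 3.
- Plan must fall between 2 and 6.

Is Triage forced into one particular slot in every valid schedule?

No

Triage can be 1 (e.g. Audit -> 5; Handover -> 2; Integrate -> 6; Triage -> 1; Build -> 4; Plan -> 3) or 2 (e.g. Plan in 3, Handover in 1, Triage in 2, Build in 4, Integrate in 6, Audit in 5).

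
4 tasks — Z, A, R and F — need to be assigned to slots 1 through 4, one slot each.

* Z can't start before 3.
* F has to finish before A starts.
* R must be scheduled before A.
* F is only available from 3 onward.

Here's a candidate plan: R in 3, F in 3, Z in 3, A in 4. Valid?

F is only available from 3 onward — holds.
Z can't start before 3 — holds.
F has to finish before A starts — holds.
R must be scheduled before A — holds.

Yes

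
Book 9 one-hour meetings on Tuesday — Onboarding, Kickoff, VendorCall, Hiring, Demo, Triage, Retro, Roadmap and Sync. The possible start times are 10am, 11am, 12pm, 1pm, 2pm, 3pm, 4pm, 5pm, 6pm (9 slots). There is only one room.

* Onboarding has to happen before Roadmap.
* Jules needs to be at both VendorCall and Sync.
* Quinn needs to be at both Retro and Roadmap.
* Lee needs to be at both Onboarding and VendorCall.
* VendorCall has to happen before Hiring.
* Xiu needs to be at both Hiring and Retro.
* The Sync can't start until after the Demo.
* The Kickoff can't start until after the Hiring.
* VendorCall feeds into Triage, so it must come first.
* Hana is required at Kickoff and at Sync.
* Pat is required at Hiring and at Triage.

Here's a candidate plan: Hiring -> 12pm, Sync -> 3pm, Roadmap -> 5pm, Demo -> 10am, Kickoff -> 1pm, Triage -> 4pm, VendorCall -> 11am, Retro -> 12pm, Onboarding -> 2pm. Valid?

Invalid. Xiu needs to be at both Hiring and Retro.

The Sync can't start until after the Demo — holds.
There is only one room — violated.
Hana is required at Kickoff and at Sync — holds.
Jules needs to be at both VendorCall and Sync — holds.
Pat is required at Hiring and at Triage — holds.
Xiu needs to be at both Hiring and Retro — violated.
VendorCall has to happen before Hiring — holds.
Quinn needs to be at both Retro and Roadmap — holds.
Onboarding has to happen before Roadmap — holds.
Lee needs to be at both Onboarding and VendorCall — holds.
VendorCall feeds into Triage, so it must come first — holds.
The Kickoff can't start until after the Hiring — holds.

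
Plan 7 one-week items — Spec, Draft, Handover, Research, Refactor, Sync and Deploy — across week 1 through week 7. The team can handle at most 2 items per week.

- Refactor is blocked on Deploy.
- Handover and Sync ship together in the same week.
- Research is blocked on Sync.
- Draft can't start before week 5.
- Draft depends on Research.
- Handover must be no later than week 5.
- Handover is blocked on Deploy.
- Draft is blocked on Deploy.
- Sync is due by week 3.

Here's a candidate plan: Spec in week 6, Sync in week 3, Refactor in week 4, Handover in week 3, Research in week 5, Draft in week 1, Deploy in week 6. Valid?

No — it violates: Draft is blocked on Deploy

Handover and Sync ship together in the same week — holds.
Draft is blocked on Deploy — violated.
Handover is blocked on Deploy — violated.
The team can handle at most 2 items per week — holds.
Refactor is blocked on Deploy — violated.
Research is blocked on Sync — holds.
Draft can't start before week 5 — violated.
Handover must be no later than week 5 — holds.
Sync is due by week 3 — holds.
Draft depends on Research — violated.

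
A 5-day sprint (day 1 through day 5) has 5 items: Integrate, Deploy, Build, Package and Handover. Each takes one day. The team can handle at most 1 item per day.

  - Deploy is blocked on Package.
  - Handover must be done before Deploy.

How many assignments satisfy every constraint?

40

Splitting on Integrate: it can be day 1 (8), day 2 (8), day 3 (8), day 4 (8), day 5 (8). Listing each branch's schedules as (Deploy, Build, Package, Handover) by day number:
Integrate=day 1: (4,5,2,3) (4,5,3,2) (5,2,3,4) (5,2,4,3) (5,3,2,4) (5,3,4,2) (5,4,2,3) (5,4,3,2) — 8.
Integrate=day 2: (4,5,1,3) (4,5,3,1) (5,1,3,4) (5,1,4,3) (5,3,1,4) (5,3,4,1) (5,4,1,3) (5,4,3,1) — 8.
Integrate=day 3: (4,5,1,2) (4,5,2,1) (5,1,2,4) (5,1,4,2) (5,2,1,4) (5,2,4,1) (5,4,1,2) (5,4,2,1) — 8.
Integrate=day 4: (3,5,1,2) (3,5,2,1) (5,1,2,3) (5,1,3,2) (5,2,1,3) (5,2,3,1) (5,3,1,2) (5,3,2,1) — 8.
Integrate=day 5: (3,4,1,2) (3,4,2,1) (4,1,2,3) (4,1,3,2) (4,2,1,3) (4,2,3,1) (4,3,1,2) (4,3,2,1) — 8.
Summing: 8 + 8 + 8 + 8 + 8 = 40.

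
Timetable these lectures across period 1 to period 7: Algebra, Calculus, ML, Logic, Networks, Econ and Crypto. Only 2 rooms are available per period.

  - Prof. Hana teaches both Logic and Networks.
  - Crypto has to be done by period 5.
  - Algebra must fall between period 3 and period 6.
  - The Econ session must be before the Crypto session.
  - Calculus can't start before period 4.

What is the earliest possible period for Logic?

period 1

Logic at period 1 is achievable: ML -> period 2; Calculus -> period 4; Algebra -> period 3; Networks -> period 3; Econ -> period 1; Logic -> period 1; Crypto -> period 2.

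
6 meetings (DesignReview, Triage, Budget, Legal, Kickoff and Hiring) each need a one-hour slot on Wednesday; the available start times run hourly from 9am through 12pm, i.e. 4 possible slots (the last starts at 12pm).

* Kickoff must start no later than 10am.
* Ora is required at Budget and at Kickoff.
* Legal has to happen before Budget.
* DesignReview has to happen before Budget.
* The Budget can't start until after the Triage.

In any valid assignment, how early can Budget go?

Precedence pushes Budget to at least 10am.
Budget at 10am is achievable: Budget=10am, Kickoff=9am, Triage=9am, DesignReview=9am, Legal=9am, Hiring=9am.

10am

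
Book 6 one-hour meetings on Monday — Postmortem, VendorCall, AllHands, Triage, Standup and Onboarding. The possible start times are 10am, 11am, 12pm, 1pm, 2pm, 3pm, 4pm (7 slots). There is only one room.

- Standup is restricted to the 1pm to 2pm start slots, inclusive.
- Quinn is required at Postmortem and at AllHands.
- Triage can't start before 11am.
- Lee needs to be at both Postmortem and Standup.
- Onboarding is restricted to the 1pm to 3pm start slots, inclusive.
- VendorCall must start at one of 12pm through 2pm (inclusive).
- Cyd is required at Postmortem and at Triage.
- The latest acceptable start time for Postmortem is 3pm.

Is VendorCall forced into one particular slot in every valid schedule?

VendorCall can be 12pm (e.g. AllHands -> 3pm, Postmortem -> 10am, VendorCall -> 12pm, Triage -> 11am, Onboarding -> 2pm, Standup -> 1pm) or 1pm (e.g. Triage=11am; VendorCall=1pm; Postmortem=10am; AllHands=12pm; Onboarding=3pm; Standup=2pm).

No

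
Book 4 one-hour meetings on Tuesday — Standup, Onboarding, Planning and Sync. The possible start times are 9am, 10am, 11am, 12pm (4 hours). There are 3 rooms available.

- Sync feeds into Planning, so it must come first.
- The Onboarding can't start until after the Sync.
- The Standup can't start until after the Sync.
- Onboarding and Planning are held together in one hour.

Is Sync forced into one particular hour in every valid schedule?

Sync can be 9am (e.g. Standup -> 10am, Planning -> 10am, Onboarding -> 10am, Sync -> 9am) or 10am (e.g. Sync=10am, Onboarding=11am, Standup=11am, Planning=11am).

No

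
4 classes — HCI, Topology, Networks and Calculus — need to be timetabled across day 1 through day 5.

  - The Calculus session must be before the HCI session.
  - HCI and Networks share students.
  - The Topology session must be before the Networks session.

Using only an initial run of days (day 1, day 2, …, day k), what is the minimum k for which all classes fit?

3

The precedence chain requires at least 2 distinct days.
Could 2 days be enough, i.e. nothing placed later than day 2? No: Networks must come after Topology (at day 1 or later) → {day 2}; HCI must come after Calculus (at day 1 or later) → {day 2}; Networks can't share with HCI (day 2) → nothing is left.
So 2 days is not enough.
3 works (last occupied day: day 3): for example Topology=day 1, Calculus=day 1, Networks=day 3, HCI=day 2.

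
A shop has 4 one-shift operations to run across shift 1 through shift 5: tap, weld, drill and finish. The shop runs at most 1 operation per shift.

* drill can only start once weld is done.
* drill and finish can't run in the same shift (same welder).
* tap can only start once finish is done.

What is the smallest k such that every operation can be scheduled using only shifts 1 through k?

The precedence chain requires at least 2 distinct shifts.
With at most 1 per shift and 4 operations, at least 4 shifts are needed.
4 works (last occupied shift: shift 4): for example drill -> shift 4, weld -> shift 3, finish -> shift 1, tap -> shift 2.

4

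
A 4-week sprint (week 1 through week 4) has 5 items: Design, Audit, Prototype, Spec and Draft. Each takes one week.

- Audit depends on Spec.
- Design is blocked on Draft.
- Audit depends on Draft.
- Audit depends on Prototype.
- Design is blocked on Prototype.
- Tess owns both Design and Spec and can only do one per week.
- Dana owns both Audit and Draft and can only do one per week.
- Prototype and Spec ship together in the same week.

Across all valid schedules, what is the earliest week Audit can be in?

Precedence pushes Audit to at least week 2.
Audit at week 2 is achievable: Audit -> week 2; Draft -> week 1; Design -> week 2; Spec -> week 1; Prototype -> week 1.

week 2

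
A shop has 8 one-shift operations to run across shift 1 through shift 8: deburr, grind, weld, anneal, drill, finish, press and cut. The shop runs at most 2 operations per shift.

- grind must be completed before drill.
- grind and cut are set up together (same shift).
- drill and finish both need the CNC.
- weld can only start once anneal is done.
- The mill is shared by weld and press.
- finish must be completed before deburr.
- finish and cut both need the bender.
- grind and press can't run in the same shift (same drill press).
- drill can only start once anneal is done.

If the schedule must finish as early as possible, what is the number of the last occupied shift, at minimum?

shift 4

The precedence chain requires at least 2 distinct shifts.
With at most 2 per shift and 8 operations, at least 4 shifts are needed.
4 works (last occupied shift: shift 4): for example grind in shift 2; drill in shift 3; finish in shift 1; press in shift 4; weld in shift 3; anneal in shift 1; cut in shift 2; deburr in shift 4.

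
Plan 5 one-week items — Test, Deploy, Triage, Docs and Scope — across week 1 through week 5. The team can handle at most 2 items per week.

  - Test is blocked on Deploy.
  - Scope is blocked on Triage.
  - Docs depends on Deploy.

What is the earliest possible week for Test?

Precedence pushes Test to at least week 2.
Test at week 2 is achievable: Test=week 2; Docs=week 2; Scope=week 3; Deploy=week 1; Triage=week 1.

week 2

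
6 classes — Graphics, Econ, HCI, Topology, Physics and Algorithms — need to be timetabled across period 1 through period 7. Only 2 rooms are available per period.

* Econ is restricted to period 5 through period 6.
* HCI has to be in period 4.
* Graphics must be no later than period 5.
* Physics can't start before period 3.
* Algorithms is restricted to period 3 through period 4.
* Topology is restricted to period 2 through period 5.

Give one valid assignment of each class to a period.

HCI=period 4, Graphics=period 1, Topology=period 2, Econ=period 5, Algorithms=period 3, Physics=period 3

Checking: Graphics=period 1 in [period 1,period 5]; HCI=period 4 in [period 4,period 4]; Econ=period 5 in [period 5,period 6]; Algorithms=period 3 in [period 3,period 4]; Physics=period 3 in [period 3,period 7]; Topology=period 2 in [period 2,period 5]; max 2 per period (cap 2).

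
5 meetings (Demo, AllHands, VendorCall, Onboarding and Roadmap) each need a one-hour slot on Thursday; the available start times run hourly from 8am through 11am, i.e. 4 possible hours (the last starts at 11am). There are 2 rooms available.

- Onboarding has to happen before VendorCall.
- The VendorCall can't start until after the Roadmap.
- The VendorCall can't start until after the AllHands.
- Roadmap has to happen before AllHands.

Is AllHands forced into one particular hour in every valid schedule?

No

AllHands can be 9am (e.g. VendorCall in 10am, Roadmap in 8am, AllHands in 9am, Onboarding in 8am, Demo in 9am) or 10am (e.g. Demo -> 9am; Onboarding -> 8am; Roadmap -> 8am; AllHands -> 10am; VendorCall -> 11am).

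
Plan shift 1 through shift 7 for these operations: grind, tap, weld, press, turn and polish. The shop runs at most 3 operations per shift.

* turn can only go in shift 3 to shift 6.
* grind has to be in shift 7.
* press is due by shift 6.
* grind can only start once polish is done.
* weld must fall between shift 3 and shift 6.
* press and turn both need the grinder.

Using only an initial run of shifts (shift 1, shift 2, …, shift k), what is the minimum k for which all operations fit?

The precedence chain requires at least 2 distinct shifts.
With at most 3 per shift and 6 operations, at least 2 shifts are needed.
grind can't be placed before shift 7, so the schedule must run through at least shift 7.
7 works (last occupied shift: shift 7): for example turn in shift 3; weld in shift 3; grind in shift 7; press in shift 1; polish in shift 1; tap in shift 1.

7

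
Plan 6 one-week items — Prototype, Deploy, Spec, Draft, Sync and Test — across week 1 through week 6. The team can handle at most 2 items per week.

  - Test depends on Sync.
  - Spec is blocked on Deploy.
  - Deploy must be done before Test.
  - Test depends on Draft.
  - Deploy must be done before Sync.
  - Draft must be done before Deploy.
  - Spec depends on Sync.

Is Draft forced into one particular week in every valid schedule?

No

Draft can be week 1 (e.g. Prototype -> week 1, Draft -> week 1, Test -> week 4, Deploy -> week 2, Sync -> week 3, Spec -> week 4) or week 2 (e.g. Deploy -> week 3, Draft -> week 2, Sync -> week 4, Prototype -> week 1, Spec -> week 5, Test -> week 5).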